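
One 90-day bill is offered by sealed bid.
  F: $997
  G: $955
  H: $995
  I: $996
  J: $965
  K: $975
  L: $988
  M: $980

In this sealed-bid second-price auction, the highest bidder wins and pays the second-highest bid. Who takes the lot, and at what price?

Bids ranked: 997 (F) > 996 (I) > 995 (H) > 988 (L) > 980 (M) > 975 (K) > …
Second-price: F pays I's bid of $996.

F pays $996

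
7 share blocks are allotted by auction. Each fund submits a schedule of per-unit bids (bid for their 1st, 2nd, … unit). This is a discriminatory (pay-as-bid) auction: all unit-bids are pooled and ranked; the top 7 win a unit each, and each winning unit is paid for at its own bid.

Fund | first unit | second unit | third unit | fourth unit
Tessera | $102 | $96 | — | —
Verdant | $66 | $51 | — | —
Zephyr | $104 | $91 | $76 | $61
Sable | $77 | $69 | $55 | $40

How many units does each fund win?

Sable 2, Tessera 2, Zephyr 3

Pooled unit-bids ranked (top 7): 104 (Zephyr-1), 102 (Tessera-1), 96 (Tessera-2), 91 (Zephyr-2), 77 (Sable-1), 76 (Zephyr-3), 69 (Sable-2)
Next rejected bid: $66 (not a price — pay-as-bid).
Allocation: Sable 2, Tessera 2, Zephyr 3.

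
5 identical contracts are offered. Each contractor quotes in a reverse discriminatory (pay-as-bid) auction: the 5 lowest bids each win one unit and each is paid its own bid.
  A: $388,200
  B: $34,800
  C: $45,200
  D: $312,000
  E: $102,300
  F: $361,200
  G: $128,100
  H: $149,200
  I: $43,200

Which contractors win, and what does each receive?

B $34,800, I $43,200, C $45,200, E $102,300, G $128,100

Ordering the bids: 34,800 (B), 43,200 (I), 45,200 (C), 102,300 (E), 128,100 (G), 149,200 (H), 312,000 (D), …
Winners (5 units): B, I, C, E, G.
Each winner is paid its own bid: B $34,800, I $43,200, C $45,200, E $102,300, G $128,100.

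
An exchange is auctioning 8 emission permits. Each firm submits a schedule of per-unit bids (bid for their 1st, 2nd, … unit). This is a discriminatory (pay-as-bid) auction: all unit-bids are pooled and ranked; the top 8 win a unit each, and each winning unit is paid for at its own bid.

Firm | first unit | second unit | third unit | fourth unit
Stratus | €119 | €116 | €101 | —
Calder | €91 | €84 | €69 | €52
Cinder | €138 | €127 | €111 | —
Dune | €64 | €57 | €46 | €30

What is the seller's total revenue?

All unit-bids, highest first — top 8: 138 (Cinder-1), 127 (Cinder-2), 119 (Stratus-1), 116 (Stratus-2), 111 (Cinder-3), 101 (Stratus-3), 91 (Calder-1), 84 (Calder-2)
Next rejected bid: €69 (not a price — pay-as-bid).
Each winning unit pays its own bid.
Revenue = 138 + 127 + 119 + 116 + 111 + 101 + 91 + 84 = €887.

Total revenue: €887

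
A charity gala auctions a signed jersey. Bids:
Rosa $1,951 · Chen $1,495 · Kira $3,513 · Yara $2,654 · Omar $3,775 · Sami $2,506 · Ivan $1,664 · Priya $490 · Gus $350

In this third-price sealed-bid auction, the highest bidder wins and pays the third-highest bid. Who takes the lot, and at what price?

Third-price sealed-bid auction: the highest bidder wins and pays the third-highest bid.
Bids in order: 3,775 (Omar) > 3,513 (Kira) > 2,654 (Yara) > 2,506 (Sami) > 1,951 (Rosa) > 1,664 (Ivan) > …
Omar wins; payment is bid #3 in the ranking = $2,654.

Omar pays $2,654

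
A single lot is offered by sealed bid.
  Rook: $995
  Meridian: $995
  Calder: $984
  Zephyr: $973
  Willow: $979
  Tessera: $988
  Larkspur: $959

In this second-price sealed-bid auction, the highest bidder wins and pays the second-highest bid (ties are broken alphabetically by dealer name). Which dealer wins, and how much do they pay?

Second-price sealed-bid auction: the highest bidder wins and pays the second-highest bid.
Bids ranked: 995 (Meridian) > 995 (Rook) > 988 (Tessera) > 984 (Calder) > 979 (Willow) > 973 (Zephyr) > …
Tie at $995 → Meridian wins by tie-break.
Meridian is highest; pays the second-highest bid, $995.

Meridian pays $995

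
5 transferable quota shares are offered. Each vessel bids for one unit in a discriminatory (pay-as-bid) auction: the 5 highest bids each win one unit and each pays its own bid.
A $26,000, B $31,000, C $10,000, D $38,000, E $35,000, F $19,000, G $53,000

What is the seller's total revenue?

Sorting: 53,000 (G), 38,000 (D), 35,000 (E), 31,000 (B), 26,000 (A), 19,000 (F), 10,000 (C)
Top 5: G, D, E, B, A.
Total revenue = 53,000 + 38,000 + 35,000 + 31,000 + 26,000 = $183,000.

Total revenue: $183,000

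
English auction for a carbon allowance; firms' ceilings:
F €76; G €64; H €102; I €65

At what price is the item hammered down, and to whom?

H wins at €76

Open ascending-bid auction: the price rises until one bidder remains; the winner pays the price at which the last rival dropped out.
Limits ranked: 102 (H) > 76 (F) > 65 (I) > 64 (G)
F is the last rival to drop out, at €76; H remains and wins at that price.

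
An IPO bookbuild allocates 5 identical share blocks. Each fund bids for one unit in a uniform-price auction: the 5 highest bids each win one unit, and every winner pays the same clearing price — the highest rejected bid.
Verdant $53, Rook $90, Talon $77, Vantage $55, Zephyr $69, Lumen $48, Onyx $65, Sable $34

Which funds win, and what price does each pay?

Rook, Talon, Zephyr, Onyx, Vantage; each pays $53

Sorting: 90 (Rook), 77 (Talon), 69 (Zephyr), 65 (Onyx), 55 (Vantage), 53 (Verdant), 48 (Lumen), …
Top 5: Rook, Talon, Zephyr, Onyx, Vantage.
Clearing price = highest rejected bid = $53.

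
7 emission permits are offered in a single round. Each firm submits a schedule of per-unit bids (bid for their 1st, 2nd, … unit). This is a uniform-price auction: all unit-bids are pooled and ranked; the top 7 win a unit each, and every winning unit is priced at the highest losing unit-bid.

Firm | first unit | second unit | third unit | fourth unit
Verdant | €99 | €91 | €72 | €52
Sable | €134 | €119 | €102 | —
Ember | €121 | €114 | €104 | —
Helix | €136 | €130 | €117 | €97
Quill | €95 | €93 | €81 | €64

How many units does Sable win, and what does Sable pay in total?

Sable: 2 units, pays €208

Merging the schedules and taking the best 7: 136 (Helix-1), 134 (Sable-1), 130 (Helix-2), 121 (Ember-1), 119 (Sable-2), 117 (Helix-3), 114 (Ember-2)
Highest rejected unit-bid = €104.
Sable wins 2 unit(s) at €104 each.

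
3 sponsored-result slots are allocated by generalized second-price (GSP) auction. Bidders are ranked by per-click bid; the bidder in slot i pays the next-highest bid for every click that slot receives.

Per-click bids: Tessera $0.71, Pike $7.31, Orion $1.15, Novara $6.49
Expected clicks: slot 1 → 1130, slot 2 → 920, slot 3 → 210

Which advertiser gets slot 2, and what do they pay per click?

Novara; $1.15 per click

Sorting advertisers: $7.31 (Pike) > $6.49 (Novara) > $1.15 (Orion) > $0.71 (Tessera)
Slot 2 goes to the second-ranked bidder, Novara, who pays the next bid down: $1.15/click.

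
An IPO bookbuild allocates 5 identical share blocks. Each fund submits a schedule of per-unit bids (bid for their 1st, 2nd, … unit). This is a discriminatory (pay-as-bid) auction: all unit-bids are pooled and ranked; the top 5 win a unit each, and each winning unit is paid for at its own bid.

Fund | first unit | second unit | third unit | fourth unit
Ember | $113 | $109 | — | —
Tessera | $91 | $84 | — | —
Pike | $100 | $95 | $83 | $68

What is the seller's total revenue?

Total revenue: $508

All unit-bids, highest first — top 5: 113 (Ember-1), 109 (Ember-2), 100 (Pike-1), 95 (Pike-2), 91 (Tessera-1)
Next rejected bid: $84 (not a price — pay-as-bid).
Each winning unit pays its own bid.
Revenue = 113 + 109 + 100 + 95 + 91 = $508.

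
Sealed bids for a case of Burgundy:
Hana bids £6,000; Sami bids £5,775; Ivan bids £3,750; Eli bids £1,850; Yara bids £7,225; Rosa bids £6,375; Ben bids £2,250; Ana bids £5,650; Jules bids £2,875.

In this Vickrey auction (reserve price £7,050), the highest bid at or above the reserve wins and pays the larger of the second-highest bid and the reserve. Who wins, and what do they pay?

Rule: the highest bid at or above the reserve wins and pays the larger of the second-highest bid and the reserve.
Sorting bids: 7,225 (Yara) > 6,375 (Rosa) > 6,000 (Hana) > 5,775 (Sami) > 5,650 (Ana) > 3,750 (Ivan) > …
Yara has the top bid at or above the reserve (£7,225).
Second-highest bid £6,375 is below the reserve £7,050, so the reserve binds → payment £7,050.

Yara pays £7,050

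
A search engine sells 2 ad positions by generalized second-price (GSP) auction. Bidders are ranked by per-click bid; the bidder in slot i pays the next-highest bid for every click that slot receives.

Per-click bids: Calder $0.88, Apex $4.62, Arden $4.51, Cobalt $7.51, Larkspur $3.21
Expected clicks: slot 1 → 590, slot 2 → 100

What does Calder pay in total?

Per-click bids in order: $7.51 (Cobalt) > $4.62 (Apex) > $4.51 (Arden) > …
Calder ranks below slot 2 → no slot, pays nothing.

Calder pays $0.00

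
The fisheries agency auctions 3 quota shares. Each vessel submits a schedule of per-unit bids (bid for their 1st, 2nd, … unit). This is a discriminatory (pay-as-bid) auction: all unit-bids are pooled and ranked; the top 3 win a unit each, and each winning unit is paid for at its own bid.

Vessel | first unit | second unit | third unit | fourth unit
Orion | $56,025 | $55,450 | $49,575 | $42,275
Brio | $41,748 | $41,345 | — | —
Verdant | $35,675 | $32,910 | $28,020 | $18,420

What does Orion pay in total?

Orion pays $161,050

All unit-bids, highest first — top 3: 56,025 (Orion-1), 55,450 (Orion-2), 49,575 (Orion-3)
Next rejected bid: $42,275 (not a price — pay-as-bid).
Orion's winning unit-bids: 56,025 + 55,450 + 49,575 = $161,050.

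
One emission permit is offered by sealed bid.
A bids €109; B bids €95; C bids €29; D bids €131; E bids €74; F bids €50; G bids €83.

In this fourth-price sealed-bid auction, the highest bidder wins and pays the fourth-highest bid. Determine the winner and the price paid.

Sorting bids: 131 (D) > 109 (A) > 95 (B) > 83 (G) > 74 (E) > 50 (F) > …
D is highest; pays the fourth-highest bid, €83.

D pays €83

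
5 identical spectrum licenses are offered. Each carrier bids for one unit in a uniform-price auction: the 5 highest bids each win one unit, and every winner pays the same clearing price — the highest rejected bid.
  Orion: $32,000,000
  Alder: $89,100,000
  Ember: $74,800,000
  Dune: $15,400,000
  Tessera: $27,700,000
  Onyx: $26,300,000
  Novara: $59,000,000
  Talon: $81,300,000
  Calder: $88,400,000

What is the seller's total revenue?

Sorting: 89,100,000 (Alder), 88,400,000 (Calder), 81,300,000 (Talon), 74,800,000 (Ember), 59,000,000 (Novara), 32,000,000 (Orion), 27,700,000 (Tessera), …
Top 5: Alder, Calder, Talon, Ember, Novara.
Highest unsuccessful bid: $32,000,000 → clearing price.
Total revenue = 5 × $32,000,000 = $160,000,000.

Total revenue: $160,000,000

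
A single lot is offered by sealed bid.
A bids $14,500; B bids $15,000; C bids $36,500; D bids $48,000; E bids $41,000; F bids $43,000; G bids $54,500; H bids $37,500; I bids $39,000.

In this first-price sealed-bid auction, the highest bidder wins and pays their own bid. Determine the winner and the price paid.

G pays $54,500

Sorting bids: 54,500 (G) > 48,000 (D) > 43,000 (F) > 41,000 (E) > 39,000 (I) > 37,500 (H) > …
First-price: G pays what they bid, $54,500.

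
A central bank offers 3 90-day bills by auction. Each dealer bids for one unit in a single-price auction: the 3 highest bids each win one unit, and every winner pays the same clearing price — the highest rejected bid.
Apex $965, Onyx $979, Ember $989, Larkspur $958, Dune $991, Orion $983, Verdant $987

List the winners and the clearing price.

Sorting: 991 (Dune), 989 (Ember), 987 (Verdant), 983 (Orion), 979 (Onyx), …
Winners (3 units): Dune, Ember, Verdant.
Highest unsuccessful bid: $983 → clearing price.

Dune, Ember, Verdant; each pays $983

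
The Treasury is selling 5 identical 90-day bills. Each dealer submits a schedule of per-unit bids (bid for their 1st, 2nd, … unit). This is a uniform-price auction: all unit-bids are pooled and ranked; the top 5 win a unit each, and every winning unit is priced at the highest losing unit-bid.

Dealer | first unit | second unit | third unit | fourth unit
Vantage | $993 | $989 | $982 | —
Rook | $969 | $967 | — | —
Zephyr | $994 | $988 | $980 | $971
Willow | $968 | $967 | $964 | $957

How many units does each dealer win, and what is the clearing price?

Merging the schedules and taking the best 5: 994 (Zephyr-1), 993 (Vantage-1), 989 (Vantage-2), 988 (Zephyr-2), 982 (Vantage-3)
First bid not allocated: $980.
Allocation: Vantage 3, Zephyr 2.

Vantage 3, Zephyr 2; clearing price $980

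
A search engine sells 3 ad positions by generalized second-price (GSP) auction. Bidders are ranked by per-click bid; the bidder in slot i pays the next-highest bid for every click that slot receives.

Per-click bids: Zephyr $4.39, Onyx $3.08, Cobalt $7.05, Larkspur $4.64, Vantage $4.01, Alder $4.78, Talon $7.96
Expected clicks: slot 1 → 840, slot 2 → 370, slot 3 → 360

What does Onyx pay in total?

Sorting advertisers: $7.96 (Talon) > $7.05 (Cobalt) > $4.78 (Alder) > $4.64 (Larkspur) > …
Onyx ranks below slot 3 → no slot, pays nothing.

Onyx pays $0.00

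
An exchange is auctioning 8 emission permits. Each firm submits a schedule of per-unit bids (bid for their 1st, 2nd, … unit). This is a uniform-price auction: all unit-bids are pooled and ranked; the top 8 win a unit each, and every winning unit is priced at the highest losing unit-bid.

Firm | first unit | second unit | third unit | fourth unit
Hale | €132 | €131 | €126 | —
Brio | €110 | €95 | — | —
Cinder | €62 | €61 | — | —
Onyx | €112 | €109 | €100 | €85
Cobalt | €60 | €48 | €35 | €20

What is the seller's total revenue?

Merging the schedules and taking the best 8: 132 (Hale-1), 131 (Hale-2), 126 (Hale-3), 112 (Onyx-1), 110 (Brio-1), 109 (Onyx-2), 100 (Onyx-3), 95 (Brio-2)
The (k+1)-th unit-bid is €85.
Allocation: Brio 2, Hale 3, Onyx 3. Every unit priced at €85.
Revenue = 8 × 85 = €680.

Total revenue: €680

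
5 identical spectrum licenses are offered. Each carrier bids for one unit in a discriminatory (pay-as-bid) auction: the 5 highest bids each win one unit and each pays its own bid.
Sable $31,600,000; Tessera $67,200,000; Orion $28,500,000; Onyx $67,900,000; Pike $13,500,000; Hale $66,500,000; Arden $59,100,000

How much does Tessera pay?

Sorting: 67,900,000 (Onyx), 67,200,000 (Tessera), 66,500,000 (Hale), 59,100,000 (Arden), 31,600,000 (Sable), 28,500,000 (Orion), 13,500,000 (Pike)
The 5 highest are Onyx, Tessera, Hale, Arden, Sable.
Tessera wins → own bid $67,200,000.

Tessera pays $67,200,000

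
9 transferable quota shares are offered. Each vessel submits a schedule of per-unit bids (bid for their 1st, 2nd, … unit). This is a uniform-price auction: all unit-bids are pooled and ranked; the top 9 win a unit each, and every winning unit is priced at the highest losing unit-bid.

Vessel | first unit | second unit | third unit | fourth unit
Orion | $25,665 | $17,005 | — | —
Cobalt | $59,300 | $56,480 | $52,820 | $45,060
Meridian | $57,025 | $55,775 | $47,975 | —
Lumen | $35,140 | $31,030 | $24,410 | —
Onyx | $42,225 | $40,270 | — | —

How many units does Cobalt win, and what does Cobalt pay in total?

All unit-bids, highest first — top 9: 59,300 (Cobalt-1), 57,025 (Meridian-1), 56,480 (Cobalt-2), 55,775 (Meridian-2), 52,820 (Cobalt-3), 47,975 (Meridian-3), 45,060 (Cobalt-4), 42,225 (Onyx-1), 40,270 (Onyx-2)
First bid not allocated: $35,140.
Cobalt wins 4 unit(s) at $35,140 each.

Cobalt: 4 units, pays $140,560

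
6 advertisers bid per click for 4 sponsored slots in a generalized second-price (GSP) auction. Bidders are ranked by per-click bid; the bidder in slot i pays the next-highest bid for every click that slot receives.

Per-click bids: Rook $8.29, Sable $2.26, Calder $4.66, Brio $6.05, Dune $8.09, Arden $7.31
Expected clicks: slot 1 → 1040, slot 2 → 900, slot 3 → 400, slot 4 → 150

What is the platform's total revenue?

Ranked by bid: $8.29 (Rook) > $8.09 (Dune) > $7.31 (Arden) > $6.05 (Brio) > $4.66 (Calder) > …
Slot 1: Rook pays $8.09 × 1040 = $8413.60
Slot 2: Dune pays $7.31 × 900 = $6579.00
Slot 3: Arden pays $6.05 × 400 = $2420.00
Slot 4: Brio pays $4.66 × 150 = $699.00
Total = $18111.60

Total revenue: $18111.60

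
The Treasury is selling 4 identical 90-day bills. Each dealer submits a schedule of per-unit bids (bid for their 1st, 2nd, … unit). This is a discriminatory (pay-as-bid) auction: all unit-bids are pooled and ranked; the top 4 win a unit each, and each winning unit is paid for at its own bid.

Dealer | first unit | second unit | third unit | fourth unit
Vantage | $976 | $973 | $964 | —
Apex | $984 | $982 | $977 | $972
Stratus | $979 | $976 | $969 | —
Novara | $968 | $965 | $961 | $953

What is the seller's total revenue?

All unit-bids, highest first — top 4: 984 (Apex-1), 982 (Apex-2), 979 (Stratus-1), 977 (Apex-3)
Next rejected bid: $976 (not a price — pay-as-bid).
Each winning unit pays its own bid.
Revenue = 984 + 982 + 979 + 977 = $3,922.

Total revenue: $3,922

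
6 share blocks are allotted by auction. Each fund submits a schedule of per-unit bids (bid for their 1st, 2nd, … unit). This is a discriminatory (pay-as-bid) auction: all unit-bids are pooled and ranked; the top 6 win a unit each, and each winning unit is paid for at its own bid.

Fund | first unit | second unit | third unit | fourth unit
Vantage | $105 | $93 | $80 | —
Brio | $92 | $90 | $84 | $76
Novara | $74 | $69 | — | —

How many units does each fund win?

Brio 3, Vantage 3

Merging the schedules and taking the best 6: 105 (Vantage-1), 93 (Vantage-2), 92 (Brio-1), 90 (Brio-2), 84 (Brio-3), 80 (Vantage-3)
Next rejected bid: $76 (not a price — pay-as-bid).
Allocation: Brio 3, Vantage 3.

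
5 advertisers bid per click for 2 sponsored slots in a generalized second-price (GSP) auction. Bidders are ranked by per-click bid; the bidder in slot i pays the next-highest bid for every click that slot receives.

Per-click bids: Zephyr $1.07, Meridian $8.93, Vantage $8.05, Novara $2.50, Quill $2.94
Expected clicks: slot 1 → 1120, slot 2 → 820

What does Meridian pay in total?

Ranked by bid: $8.93 (Meridian) > $8.05 (Vantage) > $2.94 (Quill) > …
Meridian holds slot 1 → pays next bid $8.05 × 1120 clicks = $9016.00.

Meridian pays $9016.00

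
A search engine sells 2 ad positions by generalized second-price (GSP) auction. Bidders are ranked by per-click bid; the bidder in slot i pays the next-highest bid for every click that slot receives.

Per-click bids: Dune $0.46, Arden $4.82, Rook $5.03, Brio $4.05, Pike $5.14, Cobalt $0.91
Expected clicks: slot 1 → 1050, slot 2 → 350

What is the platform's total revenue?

Sorting advertisers: $5.14 (Pike) > $5.03 (Rook) > $4.82 (Arden) > …
Slot 1: Pike pays $5.03 × 1050 = $5281.50
Slot 2: Rook pays $4.82 × 350 = $1687.00
Total = $6968.50

Total revenue: $6968.50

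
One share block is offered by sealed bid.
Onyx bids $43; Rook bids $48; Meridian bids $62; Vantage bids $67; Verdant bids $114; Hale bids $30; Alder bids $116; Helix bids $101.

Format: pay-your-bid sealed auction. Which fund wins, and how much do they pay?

Sorting bids: 116 (Alder) > 114 (Verdant) > 101 (Helix) > 67 (Vantage) > 62 (Meridian) > 48 (Rook) > …
Alder is highest → pays own bid, $116.

Alder pays $116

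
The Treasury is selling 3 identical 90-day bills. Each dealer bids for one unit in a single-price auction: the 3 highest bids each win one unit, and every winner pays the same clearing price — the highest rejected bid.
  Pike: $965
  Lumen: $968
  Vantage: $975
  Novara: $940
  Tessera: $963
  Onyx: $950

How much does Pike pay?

Ordering the bids: 975 (Vantage), 968 (Lumen), 965 (Pike), 963 (Tessera), 950 (Onyx), …
The 3 highest are Vantage, Lumen, Pike.
Highest unsuccessful bid: $963 → clearing price.
Pike wins → pays $963.

Pike pays $963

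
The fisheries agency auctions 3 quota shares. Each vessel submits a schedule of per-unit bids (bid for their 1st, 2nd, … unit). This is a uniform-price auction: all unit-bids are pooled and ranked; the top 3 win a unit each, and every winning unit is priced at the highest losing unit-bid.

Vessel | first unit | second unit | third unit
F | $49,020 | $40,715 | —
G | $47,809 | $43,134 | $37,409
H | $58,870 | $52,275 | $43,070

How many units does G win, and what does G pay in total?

All unit-bids, highest first — top 3: 58,870 (H-1), 52,275 (H-2), 49,020 (F-1)
The (k+1)-th unit-bid is $47,809.
G wins 0 unit(s) at $47,809 each.

G: 0 units, pays $0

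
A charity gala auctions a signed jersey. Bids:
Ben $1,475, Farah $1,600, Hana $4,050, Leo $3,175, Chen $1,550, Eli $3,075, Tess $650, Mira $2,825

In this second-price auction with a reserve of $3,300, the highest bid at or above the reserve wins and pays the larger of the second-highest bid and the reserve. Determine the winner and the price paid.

Hana pays $3,300

Rule: the highest bid at or above the reserve wins and pays the larger of the second-highest bid and the reserve.
Bids in order: 4,050 (Hana) > 3,175 (Leo) > 3,075 (Eli) > 2,825 (Mira) > 1,600 (Farah) > 1,550 (Chen) > …
Hana has the top bid at or above the reserve ($4,050).
Second-highest bid $3,175 is below the reserve $3,300, so the reserve binds → payment $3,300.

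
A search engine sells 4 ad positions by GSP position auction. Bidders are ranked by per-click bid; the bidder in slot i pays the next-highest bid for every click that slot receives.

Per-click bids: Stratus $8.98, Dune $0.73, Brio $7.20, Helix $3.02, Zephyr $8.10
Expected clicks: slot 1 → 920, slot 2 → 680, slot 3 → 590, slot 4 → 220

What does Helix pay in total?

Helix pays $160.60

Ranked by bid: $8.98 (Stratus) > $8.10 (Zephyr) > $7.20 (Brio) > $3.02 (Helix) > $0.73 (Dune)
Helix holds slot 4 → pays next bid $0.73 × 220 clicks = $160.60.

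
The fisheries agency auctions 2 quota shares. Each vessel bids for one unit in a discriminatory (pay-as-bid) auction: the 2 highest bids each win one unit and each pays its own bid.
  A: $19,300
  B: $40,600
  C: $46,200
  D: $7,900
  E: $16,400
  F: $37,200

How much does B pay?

Bids ranked high→low: 46,200 (C), 40,600 (B), 37,200 (F), 19,300 (A), …
Winners (2 units): C, B.
B wins → own bid $40,600.

B pays $40,600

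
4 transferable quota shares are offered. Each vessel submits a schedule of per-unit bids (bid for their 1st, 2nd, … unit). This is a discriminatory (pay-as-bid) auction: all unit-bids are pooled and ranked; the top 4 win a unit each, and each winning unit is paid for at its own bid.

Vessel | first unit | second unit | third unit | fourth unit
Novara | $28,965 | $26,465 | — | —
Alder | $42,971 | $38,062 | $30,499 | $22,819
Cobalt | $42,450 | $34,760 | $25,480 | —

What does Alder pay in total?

Alder pays $81,033

Pooled unit-bids ranked (top 4): 42,971 (Alder-1), 42,450 (Cobalt-1), 38,062 (Alder-2), 34,760 (Cobalt-2)
Next rejected bid: $30,499 (not a price — pay-as-bid).
Alder's winning unit-bids: 42,971 + 38,062 = $81,033.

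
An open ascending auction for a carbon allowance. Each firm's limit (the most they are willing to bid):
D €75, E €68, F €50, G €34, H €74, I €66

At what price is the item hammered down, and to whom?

Limits in order: 75 (D) > 74 (H) > 68 (E) > 66 (I) > 50 (F) > 34 (G)
Once the price passes €74, only D is left; the hammer falls at H's limit of €74.

D wins at €74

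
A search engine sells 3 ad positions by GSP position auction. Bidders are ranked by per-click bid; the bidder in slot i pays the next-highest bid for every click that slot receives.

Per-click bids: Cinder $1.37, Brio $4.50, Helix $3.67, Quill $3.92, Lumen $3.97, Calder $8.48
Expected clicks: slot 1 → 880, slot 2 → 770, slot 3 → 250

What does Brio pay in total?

Brio pays $3056.90

Ranked by bid: $8.48 (Calder) > $4.50 (Brio) > $3.97 (Lumen) > $3.92 (Quill) > …
Brio holds slot 2 → pays next bid $3.97 × 770 clicks = $3056.90.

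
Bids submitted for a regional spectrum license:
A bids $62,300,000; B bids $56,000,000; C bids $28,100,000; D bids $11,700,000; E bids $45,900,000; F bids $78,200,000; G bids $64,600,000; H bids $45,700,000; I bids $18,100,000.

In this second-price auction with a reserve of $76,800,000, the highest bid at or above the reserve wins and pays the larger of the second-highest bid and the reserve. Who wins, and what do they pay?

F pays $76,800,000

Sorting bids: 78,200,000 (F) > 64,600,000 (G) > 62,300,000 (A) > 56,000,000 (B) > 45,900,000 (E) > 45,700,000 (H) > …
F has the top bid at or above the reserve ($78,200,000).
Second-highest bid $64,600,000 is below the reserve $76,800,000, so the reserve binds → payment $76,800,000.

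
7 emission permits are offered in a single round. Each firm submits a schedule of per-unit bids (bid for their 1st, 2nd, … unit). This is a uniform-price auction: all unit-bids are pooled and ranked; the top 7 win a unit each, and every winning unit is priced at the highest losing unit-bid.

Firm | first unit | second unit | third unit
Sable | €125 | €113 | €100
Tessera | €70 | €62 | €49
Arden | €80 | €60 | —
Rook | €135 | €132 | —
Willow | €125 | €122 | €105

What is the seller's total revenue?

Pooled unit-bids ranked (top 7): 135 (Rook-1), 132 (Rook-2), 125 (Sable-1), 125 (Willow-1), 122 (Willow-2), 113 (Sable-2), 105 (Willow-3)
The (k+1)-th unit-bid is €100.
Allocation: Rook 2, Sable 2, Willow 3. Every unit priced at €100.
Revenue = 7 × 100 = €700.

Total revenue: €700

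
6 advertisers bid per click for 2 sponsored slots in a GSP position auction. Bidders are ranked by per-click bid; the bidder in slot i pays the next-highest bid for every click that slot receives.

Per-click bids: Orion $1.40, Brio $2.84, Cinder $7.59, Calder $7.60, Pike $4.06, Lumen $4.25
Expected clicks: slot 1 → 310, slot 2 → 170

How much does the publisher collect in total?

Ranked by bid: $7.60 (Calder) > $7.59 (Cinder) > $4.25 (Lumen) > …
Slot 1: Calder pays $7.59 × 310 = $2352.90
Slot 2: Cinder pays $4.25 × 170 = $722.50
Total = $3075.40

Total revenue: $3075.40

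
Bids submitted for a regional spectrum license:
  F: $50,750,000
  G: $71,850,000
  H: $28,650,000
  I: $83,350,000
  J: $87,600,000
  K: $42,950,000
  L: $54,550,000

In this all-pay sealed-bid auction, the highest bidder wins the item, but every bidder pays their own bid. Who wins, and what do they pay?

J pays $87,600,000

All-pay sealed-bid auction: the highest bidder wins the item, but every bidder pays their own bid.
Bids in order: 87,600,000 (J) > 83,350,000 (I) > 71,850,000 (G) > 54,550,000 (L) > 50,750,000 (F) > 42,950,000 (K) > …
J is highest and takes the item; every bidder forfeits their bid.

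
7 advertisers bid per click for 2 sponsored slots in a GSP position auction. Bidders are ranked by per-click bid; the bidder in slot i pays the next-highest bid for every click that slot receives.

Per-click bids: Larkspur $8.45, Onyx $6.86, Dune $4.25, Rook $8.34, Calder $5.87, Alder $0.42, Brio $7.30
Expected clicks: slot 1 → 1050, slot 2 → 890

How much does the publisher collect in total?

Sorting advertisers: $8.45 (Larkspur) > $8.34 (Rook) > $7.30 (Brio) > …
Slot 1: Larkspur pays $8.34 × 1050 = $8757.00
Slot 2: Rook pays $7.30 × 890 = $6497.00
Total = $15254.00

Total revenue: $15254.00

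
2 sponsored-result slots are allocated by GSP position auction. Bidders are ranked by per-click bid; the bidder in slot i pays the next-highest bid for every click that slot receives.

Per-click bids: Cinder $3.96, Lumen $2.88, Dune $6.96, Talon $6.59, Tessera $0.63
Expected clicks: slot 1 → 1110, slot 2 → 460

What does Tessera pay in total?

Sorting advertisers: $6.96 (Dune) > $6.59 (Talon) > $3.96 (Cinder) > …
Tessera ranks below slot 2 → no slot, pays nothing.

Tessera pays $0.00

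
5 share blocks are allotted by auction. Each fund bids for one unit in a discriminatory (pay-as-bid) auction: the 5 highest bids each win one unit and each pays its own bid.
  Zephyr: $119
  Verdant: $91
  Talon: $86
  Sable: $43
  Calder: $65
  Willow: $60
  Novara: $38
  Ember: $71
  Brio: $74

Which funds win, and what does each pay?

Zephyr $119, Verdant $91, Talon $86, Brio $74, Ember $71

Sorting: 119 (Zephyr), 91 (Verdant), 86 (Talon), 74 (Brio), 71 (Ember), 65 (Calder), 60 (Willow), …
Top 5: Zephyr, Verdant, Talon, Brio, Ember.
Each winner pays its own bid: Zephyr $119, Verdant $91, Talon $86, Brio $74, Ember $71.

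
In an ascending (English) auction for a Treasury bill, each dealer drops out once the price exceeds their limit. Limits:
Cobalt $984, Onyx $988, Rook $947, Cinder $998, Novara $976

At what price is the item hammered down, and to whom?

Cinder wins at $988

Rule: the price rises until one bidder remains; the winner pays the price at which the last rival dropped out.
Sorting limits: 998 (Cinder) > 988 (Onyx) > 984 (Cobalt) > 976 (Novara) > 947 (Rook)
Bidding ends when Onyx exits at $988; Cinder takes it.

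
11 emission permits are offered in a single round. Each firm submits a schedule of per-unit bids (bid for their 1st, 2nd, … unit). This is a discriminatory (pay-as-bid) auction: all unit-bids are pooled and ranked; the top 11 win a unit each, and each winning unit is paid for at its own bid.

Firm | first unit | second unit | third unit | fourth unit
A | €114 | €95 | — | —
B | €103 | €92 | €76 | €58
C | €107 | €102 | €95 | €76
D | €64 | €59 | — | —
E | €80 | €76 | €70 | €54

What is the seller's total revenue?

Pooled unit-bids ranked (top 11): 114 (A-1), 107 (C-1), 103 (B-1), 102 (C-2), 95 (A-2), 95 (C-3), 92 (B-2), 80 (E-1), 76 (B-3), 76 (C-4), 76 (E-2)
Next rejected bid: €70 (not a price — pay-as-bid).
Each winning unit pays its own bid.
Revenue = 114 + 107 + 103 + 102 + 95 + 95 + 92 + 80 + 76 + 76 + 76 = €1,016.

Total revenue: €1,016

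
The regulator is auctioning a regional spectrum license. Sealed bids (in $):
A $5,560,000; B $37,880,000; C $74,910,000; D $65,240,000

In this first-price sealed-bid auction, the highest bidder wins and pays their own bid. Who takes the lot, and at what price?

Sorting bids: 74,910,000 (C) > 65,240,000 (D) > 37,880,000 (B) > 5,560,000 (A)
C is highest → pays own bid, $74,910,000.

C pays $74,910,000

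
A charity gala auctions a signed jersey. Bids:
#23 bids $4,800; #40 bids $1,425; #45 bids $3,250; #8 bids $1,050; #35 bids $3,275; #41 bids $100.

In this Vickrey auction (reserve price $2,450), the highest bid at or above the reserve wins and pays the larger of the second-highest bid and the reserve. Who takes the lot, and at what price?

Bids in order: 4,800 (#23) > 3,275 (#35) > 3,250 (#45) > 1,425 (#40) > 1,050 (#8) > 100 (#41)
Highest eligible bid: #23 at $4,800.
Second-highest bid $3,275 exceeds the reserve $2,450 → payment $3,275.

#23 pays $3,275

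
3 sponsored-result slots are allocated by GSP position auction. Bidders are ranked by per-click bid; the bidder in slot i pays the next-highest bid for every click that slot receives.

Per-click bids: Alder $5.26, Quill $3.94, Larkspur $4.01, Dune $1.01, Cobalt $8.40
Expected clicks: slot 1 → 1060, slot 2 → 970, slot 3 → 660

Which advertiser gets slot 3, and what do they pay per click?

Larkspur; $3.94 per click

Sorting advertisers: $8.40 (Cobalt) > $5.26 (Alder) > $4.01 (Larkspur) > $3.94 (Quill) > …
Slot 3 goes to the third-ranked bidder, Larkspur, who pays the next bid down: $3.94/click.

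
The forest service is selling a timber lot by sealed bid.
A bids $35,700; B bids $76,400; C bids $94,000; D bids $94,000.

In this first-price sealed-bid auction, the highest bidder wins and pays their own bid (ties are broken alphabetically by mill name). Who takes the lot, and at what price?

C pays $94,000

Bids ranked: 94,000 (C) > 94,000 (D) > 76,400 (B) > 35,700 (A)
C and D tie at $94,000; tie-break gives it to C.
C has the highest bid and pays exactly that: $94,000.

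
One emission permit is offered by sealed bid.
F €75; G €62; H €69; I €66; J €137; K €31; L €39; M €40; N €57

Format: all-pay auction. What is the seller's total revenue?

Bids ranked: 137 (J) > 75 (F) > 69 (H) > 66 (I) > 62 (G) > 57 (N) > …
Every bidder forfeits their bid regardless of winning.
Revenue = 75 + 62 + 69 + 66 + 137 + 31 + 39 + 40 + 57 = €576.

Total revenue: €576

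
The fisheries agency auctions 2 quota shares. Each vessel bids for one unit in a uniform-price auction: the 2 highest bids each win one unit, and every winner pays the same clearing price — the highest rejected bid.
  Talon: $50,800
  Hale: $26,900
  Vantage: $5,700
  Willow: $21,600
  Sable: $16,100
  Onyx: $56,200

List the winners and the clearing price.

Ordering the bids: 56,200 (Onyx), 50,800 (Talon), 26,900 (Hale), 21,600 (Willow), …
Winners (2 units): Onyx, Talon.
Highest unsuccessful bid: $26,900 → clearing price.

Onyx, Talon; each pays $26,900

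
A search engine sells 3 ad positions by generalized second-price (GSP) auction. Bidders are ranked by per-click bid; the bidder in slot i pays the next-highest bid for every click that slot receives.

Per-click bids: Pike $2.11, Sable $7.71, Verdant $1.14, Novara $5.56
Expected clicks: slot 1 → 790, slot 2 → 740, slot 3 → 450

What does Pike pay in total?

Ranked by bid: $7.71 (Sable) > $5.56 (Novara) > $2.11 (Pike) > $1.14 (Verdant)
Pike holds slot 3 → pays next bid $1.14 × 450 clicks = $513.00.

Pike pays $513.00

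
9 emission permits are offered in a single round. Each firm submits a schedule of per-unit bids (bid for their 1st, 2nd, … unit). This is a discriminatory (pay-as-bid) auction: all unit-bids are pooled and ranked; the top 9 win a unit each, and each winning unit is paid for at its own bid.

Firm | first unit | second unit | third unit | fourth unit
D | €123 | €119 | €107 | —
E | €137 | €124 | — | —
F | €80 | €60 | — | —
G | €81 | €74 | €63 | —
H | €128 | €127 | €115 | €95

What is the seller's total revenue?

Total revenue: €1,075

All unit-bids, highest first — top 9: 137 (E-1), 128 (H-1), 127 (H-2), 124 (E-2), 123 (D-1), 119 (D-2), 115 (H-3), 107 (D-3), 95 (H-4)
Next rejected bid: €81 (not a price — pay-as-bid).
Each winning unit pays its own bid.
Revenue = 137 + 128 + 127 + 124 + 123 + 119 + 115 + 107 + 95 = €1,075.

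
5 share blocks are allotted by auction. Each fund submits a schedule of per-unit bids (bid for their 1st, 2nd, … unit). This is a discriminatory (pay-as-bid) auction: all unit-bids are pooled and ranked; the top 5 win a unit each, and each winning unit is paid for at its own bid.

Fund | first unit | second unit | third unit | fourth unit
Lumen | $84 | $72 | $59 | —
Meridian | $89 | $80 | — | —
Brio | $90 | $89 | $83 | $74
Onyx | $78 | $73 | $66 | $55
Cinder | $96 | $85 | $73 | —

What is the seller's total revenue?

All unit-bids, highest first — top 5: 96 (Cinder-1), 90 (Brio-1), 89 (Meridian-1), 89 (Brio-2), 85 (Cinder-2)
Next rejected bid: $84 (not a price — pay-as-bid).
Each winning unit pays its own bid.
Revenue = 96 + 90 + 89 + 89 + 85 = $449.

Total revenue: $449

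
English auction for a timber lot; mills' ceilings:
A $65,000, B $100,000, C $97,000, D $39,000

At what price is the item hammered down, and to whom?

B wins at $97,000

Limits ranked: 100,000 (B) > 97,000 (C) > 65,000 (A) > 39,000 (D)
Bidding ends when C exits at $97,000; B takes it.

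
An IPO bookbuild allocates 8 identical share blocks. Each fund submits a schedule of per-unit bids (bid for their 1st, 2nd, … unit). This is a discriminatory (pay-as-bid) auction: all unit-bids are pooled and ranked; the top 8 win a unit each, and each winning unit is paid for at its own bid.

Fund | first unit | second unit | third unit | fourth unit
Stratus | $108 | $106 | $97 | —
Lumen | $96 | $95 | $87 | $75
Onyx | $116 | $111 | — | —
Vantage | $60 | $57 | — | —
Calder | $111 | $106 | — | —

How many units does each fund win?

Merging the schedules and taking the best 8: 116 (Onyx-1), 111 (Onyx-2), 111 (Calder-1), 108 (Stratus-1), 106 (Stratus-2), 106 (Calder-2), 97 (Stratus-3), 96 (Lumen-1)
Next rejected bid: $95 (not a price — pay-as-bid).
Allocation: Calder 2, Lumen 1, Onyx 2, Stratus 3.

Calder 2, Lumen 1, Onyx 2, Stratus 3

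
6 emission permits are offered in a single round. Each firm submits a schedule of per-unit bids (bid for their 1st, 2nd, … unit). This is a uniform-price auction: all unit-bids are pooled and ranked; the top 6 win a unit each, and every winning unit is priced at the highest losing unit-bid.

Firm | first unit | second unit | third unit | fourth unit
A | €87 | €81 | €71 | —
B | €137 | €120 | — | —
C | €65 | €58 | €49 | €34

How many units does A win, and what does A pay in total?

All unit-bids, highest first — top 6: 137 (B-1), 120 (B-2), 87 (A-1), 81 (A-2), 71 (A-3), 65 (C-1)
First bid not allocated: €58.
A wins 3 unit(s) at €58 each.

A: 3 units, pays €174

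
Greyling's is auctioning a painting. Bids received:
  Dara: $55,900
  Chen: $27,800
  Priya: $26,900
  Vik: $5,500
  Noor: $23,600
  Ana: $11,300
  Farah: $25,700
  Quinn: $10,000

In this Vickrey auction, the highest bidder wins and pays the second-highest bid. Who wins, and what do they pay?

Dara pays $27,800

Rule: the highest bidder wins and pays the second-highest bid.
Bids ranked: 55,900 (Dara) > 27,800 (Chen) > 26,900 (Priya) > 25,700 (Farah) > 23,600 (Noor) > 11,300 (Ana) > …
Second-price: Dara pays Chen's bid of $27,800.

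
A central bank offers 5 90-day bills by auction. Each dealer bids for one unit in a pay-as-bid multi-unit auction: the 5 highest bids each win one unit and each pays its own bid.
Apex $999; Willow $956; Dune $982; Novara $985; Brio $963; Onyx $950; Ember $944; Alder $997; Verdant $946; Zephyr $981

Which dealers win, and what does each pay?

Apex $999, Alder $997, Novara $985, Dune $982, Zephyr $981

Ordering the bids: 999 (Apex), 997 (Alder), 985 (Novara), 982 (Dune), 981 (Zephyr), 963 (Brio), 956 (Willow), …
The 5 highest are Apex, Alder, Novara, Dune, Zephyr.
Each winner pays its own bid: Apex $999, Alder $997, Novara $985, Dune $982, Zephyr $981.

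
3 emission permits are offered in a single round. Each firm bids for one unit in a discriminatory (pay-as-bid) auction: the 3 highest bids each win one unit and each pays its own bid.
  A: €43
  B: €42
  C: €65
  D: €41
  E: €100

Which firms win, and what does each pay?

E €100, C €65, A €43

Ordering the bids: 100 (E), 65 (C), 43 (A), 42 (B), 41 (D)
Winners (3 units): E, C, A.
Each winner pays its own bid: E €100, C €65, A €43.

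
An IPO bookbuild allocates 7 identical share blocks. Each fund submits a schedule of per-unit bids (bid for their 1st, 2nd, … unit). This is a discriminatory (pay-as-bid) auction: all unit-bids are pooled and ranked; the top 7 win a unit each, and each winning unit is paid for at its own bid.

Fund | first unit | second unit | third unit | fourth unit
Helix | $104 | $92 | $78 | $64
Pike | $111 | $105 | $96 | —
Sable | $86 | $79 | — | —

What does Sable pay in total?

Merging the schedules and taking the best 7: 111 (Pike-1), 105 (Pike-2), 104 (Helix-1), 96 (Pike-3), 92 (Helix-2), 86 (Sable-1), 79 (Sable-2)
Next rejected bid: $78 (not a price — pay-as-bid).
Sable's winning unit-bids: 86 + 79 = $165.

Sable pays $165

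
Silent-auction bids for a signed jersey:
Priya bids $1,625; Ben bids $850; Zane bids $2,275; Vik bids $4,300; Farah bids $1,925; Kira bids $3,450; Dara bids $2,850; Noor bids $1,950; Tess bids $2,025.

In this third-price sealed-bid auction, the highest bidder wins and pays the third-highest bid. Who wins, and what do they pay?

Vik pays $2,850

Rule: the highest bidder wins and pays the third-highest bid.
Sorting bids: 4,300 (Vik) > 3,450 (Kira) > 2,850 (Dara) > 2,275 (Zane) > 2,025 (Tess) > 1,950 (Noor) > …
Vik is highest; pays the third-highest bid, $2,850.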